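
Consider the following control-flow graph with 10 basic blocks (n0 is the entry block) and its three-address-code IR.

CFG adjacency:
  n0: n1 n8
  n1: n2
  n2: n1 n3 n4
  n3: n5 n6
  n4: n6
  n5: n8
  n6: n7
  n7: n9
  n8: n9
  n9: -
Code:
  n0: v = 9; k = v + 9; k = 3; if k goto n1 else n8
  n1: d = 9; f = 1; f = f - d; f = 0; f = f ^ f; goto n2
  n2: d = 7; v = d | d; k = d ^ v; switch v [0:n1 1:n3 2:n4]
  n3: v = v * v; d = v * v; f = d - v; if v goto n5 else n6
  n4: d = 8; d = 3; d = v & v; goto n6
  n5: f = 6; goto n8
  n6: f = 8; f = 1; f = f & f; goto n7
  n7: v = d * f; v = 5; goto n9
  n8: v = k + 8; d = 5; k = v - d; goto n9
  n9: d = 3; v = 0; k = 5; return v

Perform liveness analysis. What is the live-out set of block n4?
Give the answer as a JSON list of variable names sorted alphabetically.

Answer: ["d"]

Working:
def/use:
  n0: {k,v} / ∅
  n1: {d,f} / ∅
  n2: {d,k,v} / ∅
  n3: {d,f,v} / {v}
  n4: {d} / {v}
  n5: {f} / ∅
  n6: {f} / ∅
  n7: {v} / {d,f}
  n8: {d,k,v} / {k}
  n9: {d,k,v} / ∅

Live sets:
  live n0: ∅→{k}
  live n1: ∅→∅
  live n2: ∅→{k,v}
  live n3: {k,v}→{d,k}
  live n4: {v}→{d}
  live n5: {k}→{k}
  live n6: {d}→{d,f}
  live n7: {d,f}→∅
  live n8: {k}→∅
  live n9: ∅→∅

live-out(n4) = ["d"]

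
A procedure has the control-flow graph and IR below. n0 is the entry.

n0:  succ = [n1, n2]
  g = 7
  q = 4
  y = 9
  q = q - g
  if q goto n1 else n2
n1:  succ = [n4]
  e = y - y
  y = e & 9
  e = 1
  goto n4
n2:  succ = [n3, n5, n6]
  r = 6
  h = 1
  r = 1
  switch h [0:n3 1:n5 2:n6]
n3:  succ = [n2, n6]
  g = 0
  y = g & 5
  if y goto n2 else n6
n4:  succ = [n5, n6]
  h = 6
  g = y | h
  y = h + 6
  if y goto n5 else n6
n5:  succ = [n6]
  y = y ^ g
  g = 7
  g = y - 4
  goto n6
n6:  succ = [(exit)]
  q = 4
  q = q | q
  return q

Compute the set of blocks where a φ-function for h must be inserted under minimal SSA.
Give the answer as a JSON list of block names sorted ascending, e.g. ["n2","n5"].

Answer: ["n2", "n5", "n6"]

Derivation:
idom tree: n1←n0 n2←n0 n3←n2 n4←n1 n5←n0 n6←n0
Join-block Dom:
  n2: preds {n0,n3}: {n0} ∩ {n0,n2,n3} = {n0}; idom=n0
  n5: preds {n2,n4}: {n0,n2} ∩ {n0,n1,n4} = {n0}; idom=n0
  n6: preds {n2,n3,n4,n5}: {n0,n2} ∩ {n0,n2,n3} ∩ {n0,n1,n4} ∩ {n0,n5} = {n0}; idom=n0

DF walk-up:
  n2←n0: walk · to n0
  n2←n3: walk n3→n2 to n0
  n5←n2: walk n2 to n0
  n5←n4: walk n4→n1 to n0
  n6←n2: walk n2 to n0
  n6←n3: walk n3→n2 to n0
  n6←n4: walk n4→n1 to n0
  n6←n5: walk n5 to n0
  n0: DF=∅
  n1: DF={n5,n6}
  n2: DF={n2,n5,n6}
  n3: DF={n2,n6}
  n4: DF={n5,n6}
  n5: DF={n6}
  n6: DF=∅

φ for h: defs {n2,n4}
  DF⁺ = {n2,n5,n6}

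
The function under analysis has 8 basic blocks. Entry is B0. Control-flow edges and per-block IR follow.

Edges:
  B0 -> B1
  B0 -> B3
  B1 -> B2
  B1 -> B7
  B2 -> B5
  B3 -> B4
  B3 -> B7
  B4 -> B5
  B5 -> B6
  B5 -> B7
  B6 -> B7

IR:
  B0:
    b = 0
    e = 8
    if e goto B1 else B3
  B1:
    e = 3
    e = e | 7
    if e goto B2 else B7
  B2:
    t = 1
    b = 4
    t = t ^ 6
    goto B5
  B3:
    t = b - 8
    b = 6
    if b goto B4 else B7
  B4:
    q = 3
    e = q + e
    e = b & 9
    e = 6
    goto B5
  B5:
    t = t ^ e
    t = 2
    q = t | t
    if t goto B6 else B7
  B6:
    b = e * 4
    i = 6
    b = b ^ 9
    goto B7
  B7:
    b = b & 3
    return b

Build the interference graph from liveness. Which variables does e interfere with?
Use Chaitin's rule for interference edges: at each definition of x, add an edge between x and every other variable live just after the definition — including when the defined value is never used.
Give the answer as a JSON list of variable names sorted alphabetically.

Answer: ["b", "q", "t"]

Derivation:
Per-block:
  B0 def {b,e} use ∅
  B1 def {e} use ∅
  B2 def {b,t} use ∅
  B3 def {b,t} use {b}
  B4 def {e,q} use {b,e}
  B5 def {q,t} use {e,t}
  B6 def {b,i} use {e}
  B7 def {b} use {b}

Live sets:
  B0 li=∅ lo={b,e}
  B1 li={b} lo={b,e}
  B2 li={e} lo={b,e,t}
  B3 li={b,e} lo={b,e,t}
  B4 li={b,e,t} lo={b,e,t}
  B5 li={b,e,t} lo={b,e}
  B6 li={e} lo={b}
  B7 li={b} lo=∅

Conflict graph:
  b↔{e,i,q,t}
  e↔{b,q,t}
  i↔{b}
  q↔{b,e,t}
  t↔{b,e,q}

N(e) = ["b", "q", "t"]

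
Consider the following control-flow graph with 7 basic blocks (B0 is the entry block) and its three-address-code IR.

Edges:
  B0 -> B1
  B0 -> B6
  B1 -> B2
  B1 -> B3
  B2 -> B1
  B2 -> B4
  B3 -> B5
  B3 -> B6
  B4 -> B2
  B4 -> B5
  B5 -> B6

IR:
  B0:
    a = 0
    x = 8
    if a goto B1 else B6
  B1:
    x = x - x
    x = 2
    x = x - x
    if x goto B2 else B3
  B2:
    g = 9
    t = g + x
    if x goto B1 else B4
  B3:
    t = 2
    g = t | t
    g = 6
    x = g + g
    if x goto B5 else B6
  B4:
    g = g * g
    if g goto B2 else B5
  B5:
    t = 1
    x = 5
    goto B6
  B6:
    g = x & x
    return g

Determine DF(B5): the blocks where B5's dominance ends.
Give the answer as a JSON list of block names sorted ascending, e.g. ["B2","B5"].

idom tree: B1←B0 B2←B1 B3←B1 B4←B2 B5←B1 B6←B0
Dom∩ at merges:
  B1: preds {B0,B2}: {B0} ∩ {B0,B1,B2} = {B0}; idom=B0
  B2: preds {B1,B4}: {B0,B1} ∩ {B0,B1,B2,B4} = {B0,B1}; idom=B1
  B5: preds {B3,B4}: {B0,B1,B3} ∩ {B0,B1,B2,B4} = {B0,B1}; idom=B1
  B6: preds {B0,B3,B5}: {B0} ∩ {B0,B1,B3} ∩ {B0,B1,B5} = {B0}; idom=B0

Frontier:
  B1←B0: walk · to B0
  B1←B2: walk B2→B1 to B0
  B2←B1: walk · to B1
  B2←B4: walk B4→B2 to B1
  B5←B3: walk B3 to B1
  B5←B4: walk B4→B2 to B1
  B6←B0: walk · to B0
  B6←B3: walk B3→B1 to B0
  B6←B5: walk B5→B1 to B0
  DF(B0)=∅
  DF(B1)={B1,B6}
  DF(B2)={B1,B2,B5}
  DF(B3)={B5,B6}
  DF(B4)={B2,B5}
  DF(B5)={B6}
  DF(B6)=∅

DF(B5) = ["B6"]

Answer: ["B6"]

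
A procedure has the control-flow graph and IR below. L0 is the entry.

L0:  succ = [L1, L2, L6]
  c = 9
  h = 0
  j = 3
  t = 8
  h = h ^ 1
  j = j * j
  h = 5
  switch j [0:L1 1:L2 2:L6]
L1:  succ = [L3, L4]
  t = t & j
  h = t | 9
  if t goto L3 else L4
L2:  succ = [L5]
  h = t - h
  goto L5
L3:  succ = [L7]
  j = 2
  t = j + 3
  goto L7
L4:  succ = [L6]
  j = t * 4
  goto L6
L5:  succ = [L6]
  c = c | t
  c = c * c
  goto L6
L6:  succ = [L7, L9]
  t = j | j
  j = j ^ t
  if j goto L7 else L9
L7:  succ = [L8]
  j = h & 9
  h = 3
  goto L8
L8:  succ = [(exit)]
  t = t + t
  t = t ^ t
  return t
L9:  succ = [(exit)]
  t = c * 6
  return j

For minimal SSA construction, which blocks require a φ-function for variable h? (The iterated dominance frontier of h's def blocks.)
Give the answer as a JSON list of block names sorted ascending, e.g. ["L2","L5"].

idom tree: L1←L0 L2←L0 L3←L1 L4←L1 L5←L2 L6←L0 L7←L0 L8←L7 L9←L6
Dom at joins:
  L6: preds {L0,L4,L5}: {L0} ∩ {L0,L1,L4} ∩ {L0,L2,L5} = {L0}; idom=L0
  L7: preds {L3,L6}: {L0,L1,L3} ∩ {L0,L6} = {L0}; idom=L0

Frontier:
  L6←L0: walk · to L0
  L6←L4: walk L4→L1 to L0
  L6←L5: walk L5→L2 to L0
  L7←L3: walk L3→L1 to L0
  L7←L6: walk L6 to L0
  DF(L0)=∅
  DF(L1)={L6,L7}
  DF(L2)={L6}
  DF(L3)={L7}
  DF(L4)={L6}
  DF(L5)={L6}
  DF(L6)={L7}
  DF(L7)=∅
  DF(L8)=∅
  DF(L9)=∅

φ for h: defs {L0,L1,L2,L7}
  DF⁺ = {L6,L7}

Answer: ["L6", "L7"]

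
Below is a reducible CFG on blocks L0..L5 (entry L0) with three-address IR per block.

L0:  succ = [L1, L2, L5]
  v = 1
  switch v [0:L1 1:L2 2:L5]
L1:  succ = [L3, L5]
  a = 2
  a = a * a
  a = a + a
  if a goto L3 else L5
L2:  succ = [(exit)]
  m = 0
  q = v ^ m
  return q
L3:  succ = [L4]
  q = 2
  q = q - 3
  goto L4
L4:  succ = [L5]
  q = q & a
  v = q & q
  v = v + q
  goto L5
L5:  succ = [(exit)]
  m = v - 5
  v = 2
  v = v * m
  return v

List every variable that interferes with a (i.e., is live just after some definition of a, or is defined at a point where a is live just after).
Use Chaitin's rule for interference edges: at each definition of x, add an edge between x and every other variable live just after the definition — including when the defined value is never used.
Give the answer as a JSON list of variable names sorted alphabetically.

Per-block:
  L0 def {v} use ∅
  L1 def {a} use ∅
  L2 def {m,q} use {v}
  L3 def {q} use ∅
  L4 def {q,v} use {a,q}
  L5 def {m,v} use {v}

Live sets:
  L0: in=∅ out={v}
  L1: in={v} out={a,v}
  L2: in={v} out=∅
  L3: in={a} out={a,q}
  L4: in={a,q} out={v}
  L5: in={v} out=∅

Interference:
  a — {q,v}
  m — {v}
  q — {a,v}
  v — {a,m,q}

N(a) = ["q", "v"]

Answer: ["q", "v"]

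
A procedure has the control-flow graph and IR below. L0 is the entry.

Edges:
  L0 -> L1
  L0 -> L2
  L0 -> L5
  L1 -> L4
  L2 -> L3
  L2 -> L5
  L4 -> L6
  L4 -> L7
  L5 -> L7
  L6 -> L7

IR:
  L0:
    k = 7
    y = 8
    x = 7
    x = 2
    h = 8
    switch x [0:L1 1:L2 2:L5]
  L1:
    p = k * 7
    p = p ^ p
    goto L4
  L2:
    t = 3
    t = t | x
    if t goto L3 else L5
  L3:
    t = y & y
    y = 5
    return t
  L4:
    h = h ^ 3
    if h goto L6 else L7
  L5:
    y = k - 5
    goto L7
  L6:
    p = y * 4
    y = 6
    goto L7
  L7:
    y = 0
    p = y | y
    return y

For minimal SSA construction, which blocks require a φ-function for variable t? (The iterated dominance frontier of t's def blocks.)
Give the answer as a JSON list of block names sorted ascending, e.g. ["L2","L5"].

Answer: ["L5", "L7"]

Working:
idom tree: L1←L0 L2←L0 L3←L2 L4←L1 L5←L0 L6←L4 L7←L0
Join-block Dom:
  L5: preds {L0,L2}: {L0} ∩ {L0,L2} = {L0}; idom=L0
  L7: preds {L4,L5,L6}: {L0,L1,L4} ∩ {L0,L5} ∩ {L0,L1,L4,L6} = {L0}; idom=L0

DF derivation:
  L5←L0: walk · to L0
  L5←L2: walk L2 to L0
  L7←L4: walk L4→L1 to L0
  L7←L5: walk L5 to L0
  L7←L6: walk L6→L4→L1 to L0
  DF(L0)=∅
  DF(L1)={L7}
  DF(L2)={L5}
  DF(L3)=∅
  DF(L4)={L7}
  DF(L5)={L7}
  DF(L6)={L7}
  DF(L7)=∅

φ for t: defs {L2,L3}
  DF⁺ = {L5,L7}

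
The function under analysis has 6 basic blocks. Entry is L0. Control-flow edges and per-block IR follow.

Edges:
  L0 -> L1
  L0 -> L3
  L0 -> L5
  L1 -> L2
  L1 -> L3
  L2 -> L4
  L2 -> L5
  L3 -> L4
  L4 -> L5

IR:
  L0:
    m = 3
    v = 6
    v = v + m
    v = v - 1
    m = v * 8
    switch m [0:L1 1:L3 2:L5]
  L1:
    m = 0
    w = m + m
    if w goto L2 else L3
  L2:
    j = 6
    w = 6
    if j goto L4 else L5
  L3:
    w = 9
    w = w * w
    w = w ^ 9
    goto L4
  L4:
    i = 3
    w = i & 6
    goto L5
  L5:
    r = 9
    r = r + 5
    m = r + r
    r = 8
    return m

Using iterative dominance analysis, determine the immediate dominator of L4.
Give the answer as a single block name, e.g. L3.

idom tree: L1←L0 L2←L1 L3←L0 L4←L0 L5←L0
Dom∩ at merges:
  L3: preds {L0,L1}: {L0} ∩ {L0,L1} = {L0}; idom=L0
  L4: preds {L2,L3}: {L0,L1,L2} ∩ {L0,L3} = {L0}; idom=L0
  L5: preds {L0,L2,L4}: {L0} ∩ {L0,L1,L2} ∩ {L0,L4} = {L0}; idom=L0

idom(L4) = L0

Answer: L0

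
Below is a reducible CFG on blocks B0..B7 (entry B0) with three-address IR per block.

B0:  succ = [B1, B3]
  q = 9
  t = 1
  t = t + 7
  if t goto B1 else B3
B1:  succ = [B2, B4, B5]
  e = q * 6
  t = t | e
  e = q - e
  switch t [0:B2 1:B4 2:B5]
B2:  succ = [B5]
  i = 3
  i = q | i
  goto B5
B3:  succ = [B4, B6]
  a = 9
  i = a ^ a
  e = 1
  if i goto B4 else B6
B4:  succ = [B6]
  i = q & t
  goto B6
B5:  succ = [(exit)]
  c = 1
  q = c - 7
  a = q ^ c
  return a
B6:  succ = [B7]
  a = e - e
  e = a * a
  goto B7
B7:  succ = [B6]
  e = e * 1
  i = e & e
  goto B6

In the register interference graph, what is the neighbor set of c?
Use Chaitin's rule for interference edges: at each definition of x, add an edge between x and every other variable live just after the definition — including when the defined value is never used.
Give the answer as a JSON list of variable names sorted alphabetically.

Answer: ["q"]

Derivation:
def/use:
  B0: def={q,t} ue=∅
  B1: def={e,t} ue={q,t}
  B2: def={i} ue={q}
  B3: def={a,e,i} ue=∅
  B4: def={i} ue={q,t}
  B5: def={a,c,q} ue=∅
  B6: def={a,e} ue={e}
  B7: def={e,i} ue={e}

Live sets:
  live B0: ∅→{q,t}
  live B1: {q,t}→{e,q,t}
  live B2: {q}→∅
  live B3: {q,t}→{e,q,t}
  live B4: {e,q,t}→{e}
  live B5: ∅→∅
  live B6: {e}→{e}
  live B7: {e}→{e}

Interfere edges:
  a — {q,t}
  c — {q}
  e — {i,q,t}
  i — {e,q,t}
  q — {a,c,e,i,t}
  t — {a,e,i,q}

N(c) = ["q"]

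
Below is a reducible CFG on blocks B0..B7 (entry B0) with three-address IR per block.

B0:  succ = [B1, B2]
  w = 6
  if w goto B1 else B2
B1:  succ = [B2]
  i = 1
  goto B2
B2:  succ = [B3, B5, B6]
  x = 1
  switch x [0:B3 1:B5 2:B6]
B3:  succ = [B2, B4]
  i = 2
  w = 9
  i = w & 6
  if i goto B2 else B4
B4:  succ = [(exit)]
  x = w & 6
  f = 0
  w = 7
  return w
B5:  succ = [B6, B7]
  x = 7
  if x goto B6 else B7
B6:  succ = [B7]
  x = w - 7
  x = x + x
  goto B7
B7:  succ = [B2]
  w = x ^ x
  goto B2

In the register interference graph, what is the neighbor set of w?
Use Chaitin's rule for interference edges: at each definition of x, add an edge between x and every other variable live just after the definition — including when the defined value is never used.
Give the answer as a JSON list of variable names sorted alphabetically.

Answer: ["i", "x"]

Analysis:
Block summaries:
  B0: {w} / ∅
  B1: {i} / ∅
  B2: {x} / ∅
  B3: {i,w} / ∅
  B4: {f,w,x} / {w}
  B5: {x} / ∅
  B6: {x} / {w}
  B7: {w} / {x}

Backward fixpoint:
  live B0: ∅→{w}
  live B1: {w}→{w}
  live B2: {w}→{w}
  live B3: ∅→{w}
  live B4: {w}→∅
  live B5: {w}→{w,x}
  live B6: {w}→{x}
  live B7: {x}→{w}

Interfere edges:
  f — ∅
  i — {w}
  w — {i,x}
  x — {w}

N(w) = ["i", "x"]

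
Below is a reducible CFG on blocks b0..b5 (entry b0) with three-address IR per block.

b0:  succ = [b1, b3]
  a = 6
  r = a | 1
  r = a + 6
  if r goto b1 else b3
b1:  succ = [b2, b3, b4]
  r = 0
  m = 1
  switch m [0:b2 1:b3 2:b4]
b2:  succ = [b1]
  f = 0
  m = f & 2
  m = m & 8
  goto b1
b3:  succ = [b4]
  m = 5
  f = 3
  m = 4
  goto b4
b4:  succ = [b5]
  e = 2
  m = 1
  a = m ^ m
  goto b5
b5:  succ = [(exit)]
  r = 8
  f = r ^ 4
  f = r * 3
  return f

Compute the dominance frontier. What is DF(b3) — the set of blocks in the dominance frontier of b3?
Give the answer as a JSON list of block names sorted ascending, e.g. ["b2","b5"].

Answer: ["b4"]

Derivation:
idom tree: b1←b0 b2←b1 b3←b0 b4←b0 b5←b4
Dom∩ at merges:
  b1: preds {b0,b2}: {b0} ∩ {b0,b1,b2} = {b0}; idom=b0
  b3: preds {b0,b1}: {b0} ∩ {b0,b1} = {b0}; idom=b0
  b4: preds {b1,b3}: {b0,b1} ∩ {b0,b3} = {b0}; idom=b0

DF derivation:
  join b1 pred b0: · stop@b0
  join b1 pred b2: b2→b1 stop@b0
  join b3 pred b0: · stop@b0
  join b3 pred b1: b1 stop@b0
  join b4 pred b1: b1 stop@b0
  join b4 pred b3: b3 stop@b0
  b0 → ∅
  b1 → {b1,b3,b4}
  b2 → {b1}
  b3 → {b4}
  b4 → ∅
  b5 → ∅

DF(b3) = ["b4"]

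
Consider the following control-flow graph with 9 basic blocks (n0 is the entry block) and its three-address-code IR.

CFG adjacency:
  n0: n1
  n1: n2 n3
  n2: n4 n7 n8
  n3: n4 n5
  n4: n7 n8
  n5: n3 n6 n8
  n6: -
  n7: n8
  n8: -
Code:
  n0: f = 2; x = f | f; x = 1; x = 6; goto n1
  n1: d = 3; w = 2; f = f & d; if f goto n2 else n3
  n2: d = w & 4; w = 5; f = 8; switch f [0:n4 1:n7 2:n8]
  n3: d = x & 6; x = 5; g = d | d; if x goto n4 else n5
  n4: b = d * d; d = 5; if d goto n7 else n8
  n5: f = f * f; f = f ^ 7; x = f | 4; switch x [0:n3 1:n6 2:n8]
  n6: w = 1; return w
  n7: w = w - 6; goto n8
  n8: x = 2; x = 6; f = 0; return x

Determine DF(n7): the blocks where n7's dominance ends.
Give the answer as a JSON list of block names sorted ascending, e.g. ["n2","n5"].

idom tree: n1←n0 n2←n1 n3←n1 n4←n1 n5←n3 n6←n5 n7←n1 n8←n1
Dom∩ at merges:
  n3: preds {n1,n5}: {n0,n1} ∩ {n0,n1,n3,n5} = {n0,n1}; idom=n1
  n4: preds {n2,n3}: {n0,n1,n2} ∩ {n0,n1,n3} = {n0,n1}; idom=n1
  n7: preds {n2,n4}: {n0,n1,n2} ∩ {n0,n1,n4} = {n0,n1}; idom=n1
  n8: preds {n2,n4,n5,n7}: {n0,n1,n2} ∩ {n0,n1,n4} ∩ {n0,n1,n3,n5} ∩ {n0,n1,n7} = {n0,n1}; idom=n1

DF derivation:
  join n3 pred n1: · stop@n1
  join n3 pred n5: n5→n3 stop@n1
  join n4 pred n2: n2 stop@n1
  join n4 pred n3: n3 stop@n1
  join n7 pred n2: n2 stop@n1
  join n7 pred n4: n4 stop@n1
  join n8 pred n2: n2 stop@n1
  join n8 pred n4: n4 stop@n1
  join n8 pred n5: n5→n3 stop@n1
  join n8 pred n7: n7 stop@n1
  n0 → ∅
  n1 → ∅
  n2 → {n4,n7,n8}
  n3 → {n3,n4,n8}
  n4 → {n7,n8}
  n5 → {n3,n8}
  n6 → ∅
  n7 → {n8}
  n8 → ∅

DF(n7) = ["n8"]

Answer: ["n8"]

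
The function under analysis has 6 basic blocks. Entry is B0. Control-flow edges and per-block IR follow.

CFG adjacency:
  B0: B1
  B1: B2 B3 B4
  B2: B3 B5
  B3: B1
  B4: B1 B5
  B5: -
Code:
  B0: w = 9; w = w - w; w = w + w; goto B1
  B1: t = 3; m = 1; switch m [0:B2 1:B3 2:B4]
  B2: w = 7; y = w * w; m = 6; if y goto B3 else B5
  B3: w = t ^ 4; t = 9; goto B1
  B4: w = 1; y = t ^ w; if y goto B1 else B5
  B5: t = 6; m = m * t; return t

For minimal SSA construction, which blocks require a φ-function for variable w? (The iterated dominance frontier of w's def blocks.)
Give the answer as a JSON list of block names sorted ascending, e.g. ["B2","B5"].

idom tree: B1←B0 B2←B1 B3←B1 B4←B1 B5←B1
Dom at joins:
  B1: preds {B0,B3,B4}: {B0} ∩ {B0,B1,B3} ∩ {B0,B1,B4} = {B0}; idom=B0
  B3: preds {B1,B2}: {B0,B1} ∩ {B0,B1,B2} = {B0,B1}; idom=B1
  B5: preds {B2,B4}: {B0,B1,B2} ∩ {B0,B1,B4} = {B0,B1}; idom=B1

DF walk-up:
  B1←B0: walk · to B0
  B1←B3: walk B3→B1 to B0
  B1←B4: walk B4→B1 to B0
  B3←B1: walk · to B1
  B3←B2: walk B2 to B1
  B5←B2: walk B2 to B1
  B5←B4: walk B4 to B1
  B0 → ∅
  B1 → {B1}
  B2 → {B3,B5}
  B3 → {B1}
  B4 → {B1,B5}
  B5 → ∅

φ for w: defs {B0,B2,B3,B4}
  DF⁺ = {B1,B3,B5}

Answer: ["B1", "B3", "B5"]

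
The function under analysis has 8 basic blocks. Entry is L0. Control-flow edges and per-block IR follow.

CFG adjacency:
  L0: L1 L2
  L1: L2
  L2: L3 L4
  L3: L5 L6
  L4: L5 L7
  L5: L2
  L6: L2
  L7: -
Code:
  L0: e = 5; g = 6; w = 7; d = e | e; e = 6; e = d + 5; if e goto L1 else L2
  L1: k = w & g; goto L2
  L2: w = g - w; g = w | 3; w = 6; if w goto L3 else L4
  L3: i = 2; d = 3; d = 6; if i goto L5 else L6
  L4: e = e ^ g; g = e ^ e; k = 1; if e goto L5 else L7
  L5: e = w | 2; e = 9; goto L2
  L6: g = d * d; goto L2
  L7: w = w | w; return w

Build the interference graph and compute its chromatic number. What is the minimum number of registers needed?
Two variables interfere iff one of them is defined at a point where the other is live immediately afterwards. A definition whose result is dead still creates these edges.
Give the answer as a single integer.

Answer: 5

Derivation:
Block summaries:
  L0: def={d,e,g,w} ue=∅
  L1: def={k} ue={g,w}
  L2: def={g,w} ue={g,w}
  L3: def={d,i} ue=∅
  L4: def={e,g,k} ue={e,g}
  L5: def={e} ue={w}
  L6: def={g} ue={d}
  L7: def={w} ue={w}

Backward fixpoint:
  L0 li=∅ lo={e,g,w}
  L1 li={e,g,w} lo={e,g,w}
  L2 li={e,g,w} lo={e,g,w}
  L3 li={e,g,w} lo={d,e,g,w}
  L4 li={e,g,w} lo={g,w}
  L5 li={g,w} lo={e,g,w}
  L6 li={d,e,w} lo={e,g,w}
  L7 li={w} lo=∅

Conflict graph:
  d — {e,g,i,w}
  e — {d,g,i,k,w}
  g — {d,e,i,k,w}
  i — {d,e,g,w}
  k — {e,g,w}
  w — {d,e,g,i,k}

Chromatic number:
  clique {d,e,g,i,w} ⇒ need ≥ 5
  5-colouring: R0={e}  R1={g}  R2={w}  R3={d,k}  R4={i}
  χ = 5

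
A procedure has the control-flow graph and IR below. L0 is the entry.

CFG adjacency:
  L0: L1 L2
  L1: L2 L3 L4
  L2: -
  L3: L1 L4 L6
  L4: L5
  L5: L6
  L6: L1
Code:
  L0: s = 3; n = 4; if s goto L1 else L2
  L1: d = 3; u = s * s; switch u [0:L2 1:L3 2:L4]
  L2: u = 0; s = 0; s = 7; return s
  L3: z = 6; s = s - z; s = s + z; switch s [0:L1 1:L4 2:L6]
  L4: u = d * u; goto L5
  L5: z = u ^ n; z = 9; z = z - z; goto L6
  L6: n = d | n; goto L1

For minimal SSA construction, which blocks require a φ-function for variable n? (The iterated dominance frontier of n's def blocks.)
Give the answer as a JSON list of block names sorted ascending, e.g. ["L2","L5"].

idom tree: L1←L0 L2←L0 L3←L1 L4←L1 L5←L4 L6←L1
Dom∩ at merges:
  L1: preds {L0,L3,L6}: {L0} ∩ {L0,L1,L3} ∩ {L0,L1,L6} = {L0}; idom=L0
  L2: preds {L0,L1}: {L0} ∩ {L0,L1} = {L0}; idom=L0
  L4: preds {L1,L3}: {L0,L1} ∩ {L0,L1,L3} = {L0,L1}; idom=L1
  L6: preds {L3,L5}: {L0,L1,L3} ∩ {L0,L1,L4,L5} = {L0,L1}; idom=L1

DF walk-up:
  join L1 pred L0: · stop@L0
  join L1 pred L3: L3→L1 stop@L0
  join L1 pred L6: L6→L1 stop@L0
  join L2 pred L0: · stop@L0
  join L2 pred L1: L1 stop@L0
  join L4 pred L1: · stop@L1
  join L4 pred L3: L3 stop@L1
  join L6 pred L3: L3 stop@L1
  join L6 pred L5: L5→L4 stop@L1
  L0 → ∅
  L1 → {L1,L2}
  L2 → ∅
  L3 → {L1,L4,L6}
  L4 → {L6}
  L5 → {L6}
  L6 → {L1}

φ for n: defs {L0,L6}
  DF⁺ = {L1,L2}

Answer: ["L1", "L2"]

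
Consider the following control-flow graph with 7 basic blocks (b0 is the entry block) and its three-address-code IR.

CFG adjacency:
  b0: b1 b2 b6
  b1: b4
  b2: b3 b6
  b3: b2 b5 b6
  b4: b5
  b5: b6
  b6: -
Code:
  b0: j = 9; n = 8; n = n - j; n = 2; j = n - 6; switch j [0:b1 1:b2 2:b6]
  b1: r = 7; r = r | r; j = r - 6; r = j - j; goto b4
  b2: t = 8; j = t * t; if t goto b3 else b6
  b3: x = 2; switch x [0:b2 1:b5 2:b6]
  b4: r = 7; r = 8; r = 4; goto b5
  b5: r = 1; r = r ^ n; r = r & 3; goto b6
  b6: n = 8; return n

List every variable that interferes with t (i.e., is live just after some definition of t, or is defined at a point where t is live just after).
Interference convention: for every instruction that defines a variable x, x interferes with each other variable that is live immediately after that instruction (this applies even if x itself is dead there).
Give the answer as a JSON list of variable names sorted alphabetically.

Answer: ["j", "n"]

Derivation:
Per-block:
  b0: def={j,n} ue=∅
  b1: def={j,r} ue=∅
  b2: def={j,t} ue=∅
  b3: def={x} ue=∅
  b4: def={r} ue=∅
  b5: def={r} ue={n}
  b6: def={n} ue=∅

Live sets:
  live b0: ∅→{n}
  live b1: {n}→{n}
  live b2: {n}→{n}
  live b3: {n}→{n}
  live b4: {n}→{n}
  live b5: {n}→∅
  live b6: ∅→∅

Conflict graph:
  j: {n,t}
  n: {j,r,t,x}
  r: {n}
  t: {j,n}
  x: {n}

N(t) = ["j", "n"]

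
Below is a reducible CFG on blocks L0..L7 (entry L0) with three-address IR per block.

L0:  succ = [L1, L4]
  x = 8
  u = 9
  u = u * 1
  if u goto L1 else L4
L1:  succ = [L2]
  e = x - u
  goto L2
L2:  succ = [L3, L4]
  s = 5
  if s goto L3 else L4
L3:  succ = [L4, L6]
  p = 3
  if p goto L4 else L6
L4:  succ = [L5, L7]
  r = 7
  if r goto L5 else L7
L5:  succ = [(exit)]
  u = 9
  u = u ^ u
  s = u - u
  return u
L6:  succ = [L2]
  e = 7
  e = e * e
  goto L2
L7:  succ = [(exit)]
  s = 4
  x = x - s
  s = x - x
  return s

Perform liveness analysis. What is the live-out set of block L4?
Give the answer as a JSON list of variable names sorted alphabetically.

Block summaries:
  L0: {u,x} / ∅
  L1: {e} / {u,x}
  L2: {s} / ∅
  L3: {p} / ∅
  L4: {r} / ∅
  L5: {s,u} / ∅
  L6: {e} / ∅
  L7: {s,x} / {x}

Backward fixpoint:
  live L0: ∅→{u,x}
  live L1: {u,x}→{x}
  live L2: {x}→{x}
  live L3: {x}→{x}
  live L4: {x}→{x}
  live L5: ∅→∅
  live L6: {x}→{x}
  live L7: {x}→∅

live-out(L4) = ["x"]

Answer: ["x"]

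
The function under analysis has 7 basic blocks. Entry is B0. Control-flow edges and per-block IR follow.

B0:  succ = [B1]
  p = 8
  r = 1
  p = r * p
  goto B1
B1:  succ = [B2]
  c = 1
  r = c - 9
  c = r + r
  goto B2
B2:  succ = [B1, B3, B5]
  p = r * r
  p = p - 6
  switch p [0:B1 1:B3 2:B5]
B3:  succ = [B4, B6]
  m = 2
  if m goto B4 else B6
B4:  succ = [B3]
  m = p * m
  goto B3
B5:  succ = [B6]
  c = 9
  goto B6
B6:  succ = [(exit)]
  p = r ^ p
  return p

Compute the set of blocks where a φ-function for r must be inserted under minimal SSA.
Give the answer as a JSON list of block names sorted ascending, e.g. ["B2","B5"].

idom tree: B1←B0 B2←B1 B3←B2 B4←B3 B5←B2 B6←B2
Dom∩ at merges:
  B1: preds {B0,B2}: {B0} ∩ {B0,B1,B2} = {B0}; idom=B0
  B3: preds {B2,B4}: {B0,B1,B2} ∩ {B0,B1,B2,B3,B4} = {B0,B1,B2}; idom=B2
  B6: preds {B3,B5}: {B0,B1,B2,B3} ∩ {B0,B1,B2,B5} = {B0,B1,B2}; idom=B2

DF derivation:
  B1←B0: walk · to B0
  B1←B2: walk B2→B1 to B0
  B3←B2: walk · to B2
  B3←B4: walk B4→B3 to B2
  B6←B3: walk B3 to B2
  B6←B5: walk B5 to B2
  DF(B0)=∅
  DF(B1)={B1}
  DF(B2)={B1}
  DF(B3)={B3,B6}
  DF(B4)={B3}
  DF(B5)={B6}
  DF(B6)=∅

φ for r: defs {B0,B1}
  DF⁺ = {B1}

Answer: ["B1"]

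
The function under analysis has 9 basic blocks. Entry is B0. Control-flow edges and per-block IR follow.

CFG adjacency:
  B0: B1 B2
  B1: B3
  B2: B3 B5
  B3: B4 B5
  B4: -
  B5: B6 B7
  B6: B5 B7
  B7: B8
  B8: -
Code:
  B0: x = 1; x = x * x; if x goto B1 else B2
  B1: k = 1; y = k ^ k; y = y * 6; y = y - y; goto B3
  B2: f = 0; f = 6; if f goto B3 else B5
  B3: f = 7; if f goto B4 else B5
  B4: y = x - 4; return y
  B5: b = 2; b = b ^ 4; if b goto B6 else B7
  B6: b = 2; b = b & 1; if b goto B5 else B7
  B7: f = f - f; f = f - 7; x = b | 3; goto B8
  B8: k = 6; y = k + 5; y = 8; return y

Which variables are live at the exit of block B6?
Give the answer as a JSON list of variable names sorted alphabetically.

def/use:
  B0: {x} / ∅
  B1: {k,y} / ∅
  B2: {f} / ∅
  B3: {f} / ∅
  B4: {y} / {x}
  B5: {b} / ∅
  B6: {b} / ∅
  B7: {f,x} / {b,f}
  B8: {k,y} / ∅

Backward fixpoint:
  B0: in=∅ out={x}
  B1: in={x} out={x}
  B2: in={x} out={f,x}
  B3: in={x} out={f,x}
  B4: in={x} out=∅
  B5: in={f} out={b,f}
  B6: in={f} out={b,f}
  B7: in={b,f} out=∅
  B8: in=∅ out=∅

live-out(B6) = ["b", "f"]

Answer: ["b", "f"]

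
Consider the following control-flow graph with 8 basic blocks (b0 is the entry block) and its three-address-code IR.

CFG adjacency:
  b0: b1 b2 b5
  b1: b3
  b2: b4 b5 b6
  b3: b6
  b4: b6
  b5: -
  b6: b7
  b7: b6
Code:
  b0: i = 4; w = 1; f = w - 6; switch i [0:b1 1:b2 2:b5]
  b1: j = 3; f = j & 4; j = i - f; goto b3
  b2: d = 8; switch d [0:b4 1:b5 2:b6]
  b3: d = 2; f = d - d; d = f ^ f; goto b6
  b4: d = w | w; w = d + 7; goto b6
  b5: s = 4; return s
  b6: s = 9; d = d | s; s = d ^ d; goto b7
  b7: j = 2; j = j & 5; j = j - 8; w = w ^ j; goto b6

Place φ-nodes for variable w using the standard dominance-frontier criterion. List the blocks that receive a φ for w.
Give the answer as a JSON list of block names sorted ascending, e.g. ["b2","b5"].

idom tree: b1←b0 b2←b0 b3←b1 b4←b2 b5←b0 b6←b0 b7←b6
Dom∩ at merges:
  b5: preds {b0,b2}: {b0} ∩ {b0,b2} = {b0}; idom=b0
  b6: preds {b2,b3,b4,b7}: {b0,b2} ∩ {b0,b1,b3} ∩ {b0,b2,b4} ∩ {b0,b6,b7} = {b0}; idom=b0

Frontier:
  join b5 pred b0: · stop@b0
  join b5 pred b2: b2 stop@b0
  join b6 pred b2: b2 stop@b0
  join b6 pred b3: b3→b1 stop@b0
  join b6 pred b4: b4→b2 stop@b0
  join b6 pred b7: b7→b6 stop@b0
  DF(b0)=∅
  DF(b1)={b6}
  DF(b2)={b5,b6}
  DF(b3)={b6}
  DF(b4)={b6}
  DF(b5)=∅
  DF(b6)={b6}
  DF(b7)={b6}

φ for w: defs {b0,b4,b7}
  DF⁺ = {b6}

Answer: ["b6"]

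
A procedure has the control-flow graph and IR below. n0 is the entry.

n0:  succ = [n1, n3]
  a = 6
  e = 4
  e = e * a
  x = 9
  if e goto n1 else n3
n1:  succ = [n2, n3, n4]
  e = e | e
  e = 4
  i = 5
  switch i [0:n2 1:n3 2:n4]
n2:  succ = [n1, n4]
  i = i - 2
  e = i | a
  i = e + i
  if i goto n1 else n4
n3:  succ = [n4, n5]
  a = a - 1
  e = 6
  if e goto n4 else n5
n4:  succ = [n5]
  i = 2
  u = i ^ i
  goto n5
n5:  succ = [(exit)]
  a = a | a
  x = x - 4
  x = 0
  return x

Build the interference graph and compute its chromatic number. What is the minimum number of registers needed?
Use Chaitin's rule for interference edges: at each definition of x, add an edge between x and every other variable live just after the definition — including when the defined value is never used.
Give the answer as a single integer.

Answer: 4

Analysis:
Block summaries:
  n0 def {a,e,x} use ∅
  n1 def {e,i} use {e}
  n2 def {e,i} use {a,i}
  n3 def {a,e} use {a}
  n4 def {i,u} use ∅
  n5 def {a,x} use {a,x}

Liveness:
  n0: in=∅ out={a,e,x}
  n1: in={a,e,x} out={a,i,x}
  n2: in={a,i,x} out={a,e,x}
  n3: in={a,x} out={a,x}
  n4: in={a,x} out={a,x}
  n5: in={a,x} out=∅

Interfere edges:
  a↔{e,i,u,x}
  e↔{a,i,x}
  i↔{a,e,x}
  u↔{a,x}
  x↔{a,e,i,u}

Chromatic number:
  {a,e,i,x} pairwise interfere (4-clique) ⇒ χ ≥ 4
  assign a→r0 e→r2 i→r3 u→r2 x→r1 — no edge inside a register ⇒ χ ≤ 4
  χ = 4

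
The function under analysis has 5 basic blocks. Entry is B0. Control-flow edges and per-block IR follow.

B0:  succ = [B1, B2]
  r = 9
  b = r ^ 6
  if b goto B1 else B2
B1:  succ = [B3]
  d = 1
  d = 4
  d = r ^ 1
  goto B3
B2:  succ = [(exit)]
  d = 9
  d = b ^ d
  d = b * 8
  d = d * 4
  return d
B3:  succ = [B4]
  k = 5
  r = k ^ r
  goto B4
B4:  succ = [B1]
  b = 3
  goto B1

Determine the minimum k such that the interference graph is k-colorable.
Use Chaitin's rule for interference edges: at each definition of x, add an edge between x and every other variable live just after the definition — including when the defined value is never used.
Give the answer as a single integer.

Answer: 3

Working:
def/use:
  B0 def {b,r} use ∅
  B1 def {d} use {r}
  B2 def {d} use {b}
  B3 def {k,r} use {r}
  B4 def {b} use ∅

Liveness:
  B0: in=∅ out={b,r}
  B1: in={r} out={r}
  B2: in={b} out=∅
  B3: in={r} out={r}
  B4: in={r} out={r}

Interfere edges:
  b: {d,r}
  d: {b,r}
  k: {r}
  r: {b,d,k}

Registers:
  lower bound: {b,d,r} mutually conflict ⇒ χ ≥ 3
  assign b→R1 d→R2 k→R1 r→R0 — no edge inside a register ⇒ χ ≤ 3
  χ = 3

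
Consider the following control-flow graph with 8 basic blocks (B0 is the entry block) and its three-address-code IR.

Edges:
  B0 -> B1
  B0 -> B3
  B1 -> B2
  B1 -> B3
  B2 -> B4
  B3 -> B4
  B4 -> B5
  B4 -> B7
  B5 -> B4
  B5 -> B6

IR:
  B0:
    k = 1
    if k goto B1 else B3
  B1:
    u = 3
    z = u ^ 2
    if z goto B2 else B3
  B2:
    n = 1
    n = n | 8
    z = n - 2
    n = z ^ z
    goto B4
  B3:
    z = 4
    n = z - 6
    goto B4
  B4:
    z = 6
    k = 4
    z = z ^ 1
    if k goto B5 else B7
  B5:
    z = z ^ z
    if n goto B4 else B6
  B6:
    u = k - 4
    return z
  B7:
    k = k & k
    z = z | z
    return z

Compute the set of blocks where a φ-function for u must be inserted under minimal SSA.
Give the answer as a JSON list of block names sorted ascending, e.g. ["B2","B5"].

idom tree: B1←B0 B2←B1 B3←B0 B4←B0 B5←B4 B6←B5 B7←B4
Dom∩ at merges:
  B3: preds {B0,B1}: {B0} ∩ {B0,B1} = {B0}; idom=B0
  B4: preds {B2,B3,B5}: {B0,B1,B2} ∩ {B0,B3} ∩ {B0,B4,B5} = {B0}; idom=B0

DF derivation:
  B3←B0: walk · to B0
  B3←B1: walk B1 to B0
  B4←B2: walk B2→B1 to B0
  B4←B3: walk B3 to B0
  B4←B5: walk B5→B4 to B0
  DF(B0)=∅
  DF(B1)={B3,B4}
  DF(B2)={B4}
  DF(B3)={B4}
  DF(B4)={B4}
  DF(B5)={B4}
  DF(B6)=∅
  DF(B7)=∅

φ for u: defs {B1,B6}
  DF⁺ = {B3,B4}

Answer: ["B3", "B4"]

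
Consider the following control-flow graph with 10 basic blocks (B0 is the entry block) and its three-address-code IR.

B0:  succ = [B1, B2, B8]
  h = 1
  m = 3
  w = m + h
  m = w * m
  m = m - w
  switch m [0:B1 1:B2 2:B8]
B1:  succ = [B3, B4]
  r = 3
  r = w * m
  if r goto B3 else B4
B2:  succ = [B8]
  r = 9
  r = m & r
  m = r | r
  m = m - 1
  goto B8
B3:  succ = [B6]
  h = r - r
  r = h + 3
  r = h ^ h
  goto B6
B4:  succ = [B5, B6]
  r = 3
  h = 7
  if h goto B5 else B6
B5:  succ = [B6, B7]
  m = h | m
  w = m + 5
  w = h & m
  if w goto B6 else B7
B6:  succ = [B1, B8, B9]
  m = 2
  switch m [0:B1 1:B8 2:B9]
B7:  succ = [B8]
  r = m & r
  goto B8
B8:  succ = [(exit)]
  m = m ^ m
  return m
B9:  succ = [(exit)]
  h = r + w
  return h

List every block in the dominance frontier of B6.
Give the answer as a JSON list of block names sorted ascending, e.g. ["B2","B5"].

idom tree: B1←B0 B2←B0 B3←B1 B4←B1 B5←B4 B6←B1 B7←B5 B8←B0 B9←B6
Join-block Dom:
  B1: preds {B0,B6}: {B0} ∩ {B0,B1,B6} = {B0}; idom=B0
  B6: preds {B3,B4,B5}: {B0,B1,B3} ∩ {B0,B1,B4} ∩ {B0,B1,B4,B5} = {B0,B1}; idom=B1
  B8: preds {B0,B2,B6,B7}: {B0} ∩ {B0,B2} ∩ {B0,B1,B6} ∩ {B0,B1,B4,B5,B7} = {B0}; idom=B0

DF derivation:
  B1←B0: walk · to B0
  B1←B6: walk B6→B1 to B0
  B6←B3: walk B3 to B1
  B6←B4: walk B4 to B1
  B6←B5: walk B5→B4 to B1
  B8←B0: walk · to B0
  B8←B2: walk B2 to B0
  B8←B6: walk B6→B1 to B0
  B8←B7: walk B7→B5→B4→B1 to B0
  B0: DF=∅
  B1: DF={B1,B8}
  B2: DF={B8}
  B3: DF={B6}
  B4: DF={B6,B8}
  B5: DF={B6,B8}
  B6: DF={B1,B8}
  B7: DF={B8}
  B8: DF=∅
  B9: DF=∅

DF(B6) = ["B1", "B8"]

Answer: ["B1", "B8"]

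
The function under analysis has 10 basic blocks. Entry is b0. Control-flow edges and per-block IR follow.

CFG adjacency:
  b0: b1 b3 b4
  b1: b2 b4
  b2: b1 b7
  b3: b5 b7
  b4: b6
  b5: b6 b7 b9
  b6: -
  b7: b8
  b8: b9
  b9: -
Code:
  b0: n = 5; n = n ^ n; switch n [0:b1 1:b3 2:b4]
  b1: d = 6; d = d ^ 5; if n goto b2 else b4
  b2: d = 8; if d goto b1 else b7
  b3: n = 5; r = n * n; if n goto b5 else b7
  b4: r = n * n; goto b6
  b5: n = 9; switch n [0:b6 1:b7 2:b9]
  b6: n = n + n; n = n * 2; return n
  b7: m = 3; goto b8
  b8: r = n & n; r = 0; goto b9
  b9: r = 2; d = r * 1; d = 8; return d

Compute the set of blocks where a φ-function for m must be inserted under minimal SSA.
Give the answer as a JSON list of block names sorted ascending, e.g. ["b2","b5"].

Answer: ["b9"]

Analysis:
idom tree: b1←b0 b2←b1 b3←b0 b4←b0 b5←b3 b6←b0 b7←b0 b8←b7 b9←b0
Dom∩ at merges:
  b1: preds {b0,b2}: {b0} ∩ {b0,b1,b2} = {b0}; idom=b0
  b4: preds {b0,b1}: {b0} ∩ {b0,b1} = {b0}; idom=b0
  b6: preds {b4,b5}: {b0,b4} ∩ {b0,b3,b5} = {b0}; idom=b0
  b7: preds {b2,b3,b5}: {b0,b1,b2} ∩ {b0,b3} ∩ {b0,b3,b5} = {b0}; idom=b0
  b9: preds {b5,b8}: {b0,b3,b5} ∩ {b0,b7,b8} = {b0}; idom=b0

DF derivation:
  b1←b0: walk · to b0
  b1←b2: walk b2→b1 to b0
  b4←b0: walk · to b0
  b4←b1: walk b1 to b0
  b6←b4: walk b4 to b0
  b6←b5: walk b5→b3 to b0
  b7←b2: walk b2→b1 to b0
  b7←b3: walk b3 to b0
  b7←b5: walk b5→b3 to b0
  b9←b5: walk b5→b3 to b0
  b9←b8: walk b8→b7 to b0
  b0: DF=∅
  b1: DF={b1,b4,b7}
  b2: DF={b1,b7}
  b3: DF={b6,b7,b9}
  b4: DF={b6}
  b5: DF={b6,b7,b9}
  b6: DF=∅
  b7: DF={b9}
  b8: DF={b9}
  b9: DF=∅

φ for m: defs {b7}
  DF⁺ = {b9}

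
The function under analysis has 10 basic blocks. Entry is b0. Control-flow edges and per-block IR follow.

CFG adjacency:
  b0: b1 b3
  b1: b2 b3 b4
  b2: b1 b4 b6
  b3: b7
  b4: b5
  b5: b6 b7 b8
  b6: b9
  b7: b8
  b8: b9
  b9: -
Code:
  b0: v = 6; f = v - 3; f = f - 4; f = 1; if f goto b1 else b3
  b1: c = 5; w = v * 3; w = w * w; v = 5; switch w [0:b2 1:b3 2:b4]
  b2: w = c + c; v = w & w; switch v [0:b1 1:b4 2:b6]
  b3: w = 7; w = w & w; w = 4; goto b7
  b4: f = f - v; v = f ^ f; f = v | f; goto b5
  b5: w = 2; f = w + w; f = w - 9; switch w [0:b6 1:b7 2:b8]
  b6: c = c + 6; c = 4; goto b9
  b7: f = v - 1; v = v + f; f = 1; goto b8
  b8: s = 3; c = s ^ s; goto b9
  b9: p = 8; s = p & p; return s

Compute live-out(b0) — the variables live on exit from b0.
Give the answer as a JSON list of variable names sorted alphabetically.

Answer: ["f", "v"]

Derivation:
Per-block:
  b0 def {f,v} use ∅
  b1 def {c,v,w} use {v}
  b2 def {v,w} use {c}
  b3 def {w} use ∅
  b4 def {f,v} use {f,v}
  b5 def {f,w} use ∅
  b6 def {c} use {c}
  b7 def {f,v} use {v}
  b8 def {c,s} use ∅
  b9 def {p,s} use ∅

Backward fixpoint:
  b0 li=∅ lo={f,v}
  b1 li={f,v} lo={c,f,v}
  b2 li={c,f} lo={c,f,v}
  b3 li={v} lo={v}
  b4 li={c,f,v} lo={c,v}
  b5 li={c,v} lo={c,v}
  b6 li={c} lo=∅
  b7 li={v} lo=∅
  b8 li=∅ lo=∅
  b9 li=∅ lo=∅

live-out(b0) = ["f", "v"]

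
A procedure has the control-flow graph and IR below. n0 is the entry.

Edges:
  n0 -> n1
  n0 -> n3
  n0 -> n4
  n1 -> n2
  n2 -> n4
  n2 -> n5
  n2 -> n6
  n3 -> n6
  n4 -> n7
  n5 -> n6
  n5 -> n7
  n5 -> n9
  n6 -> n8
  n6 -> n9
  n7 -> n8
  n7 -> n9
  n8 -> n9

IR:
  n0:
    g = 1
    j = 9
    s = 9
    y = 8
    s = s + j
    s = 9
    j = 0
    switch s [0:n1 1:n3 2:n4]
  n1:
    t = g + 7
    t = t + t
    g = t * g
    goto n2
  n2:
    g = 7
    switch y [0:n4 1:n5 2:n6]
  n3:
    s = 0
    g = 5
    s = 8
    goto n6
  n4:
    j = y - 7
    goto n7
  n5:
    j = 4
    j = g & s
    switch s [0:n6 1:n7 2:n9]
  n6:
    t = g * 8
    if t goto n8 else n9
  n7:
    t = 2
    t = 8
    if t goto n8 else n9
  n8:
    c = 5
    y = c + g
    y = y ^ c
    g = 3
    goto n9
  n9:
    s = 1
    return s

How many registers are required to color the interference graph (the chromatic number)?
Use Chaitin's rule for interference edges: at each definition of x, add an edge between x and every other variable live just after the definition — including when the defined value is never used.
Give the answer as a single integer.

def/use:
  n0: {g,j,s,y} / ∅
  n1: {g,t} / {g}
  n2: {g} / {y}
  n3: {g,s} / ∅
  n4: {j} / {y}
  n5: {j} / {g,s}
  n6: {t} / {g}
  n7: {t} / ∅
  n8: {c,g,y} / {g}
  n9: {s} / ∅

Backward fixpoint:
  live n0: ∅→{g,s,y}
  live n1: {g,s,y}→{s,y}
  live n2: {s,y}→{g,s,y}
  live n3: ∅→{g}
  live n4: {g,y}→{g}
  live n5: {g,s}→{g}
  live n6: {g}→{g}
  live n7: {g}→{g}
  live n8: {g}→∅
  live n9: ∅→∅

Interfere edges:
  c: {g,y}
  g: {c,j,s,t,y}
  j: {g,s,y}
  s: {g,j,t,y}
  t: {g,s,y}
  y: {c,g,j,s,t}

Registers:
  lower bound: {g,j,s,y} mutually conflict ⇒ χ ≥ 4
  4-colouring: R0={g}  R1={y}  R2={c,s}  R3={j,t}
  χ = 4

Answer: 4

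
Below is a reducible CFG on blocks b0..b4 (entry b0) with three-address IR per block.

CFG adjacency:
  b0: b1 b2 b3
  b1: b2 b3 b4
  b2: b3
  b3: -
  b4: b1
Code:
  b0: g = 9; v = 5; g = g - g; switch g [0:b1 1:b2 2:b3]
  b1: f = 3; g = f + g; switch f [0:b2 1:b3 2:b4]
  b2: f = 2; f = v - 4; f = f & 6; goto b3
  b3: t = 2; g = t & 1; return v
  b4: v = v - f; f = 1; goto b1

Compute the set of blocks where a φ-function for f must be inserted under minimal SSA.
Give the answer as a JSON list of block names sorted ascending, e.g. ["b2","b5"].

Answer: ["b1", "b2", "b3"]

Derivation:
idom tree: b1←b0 b2←b0 b3←b0 b4←b1
Join-block Dom:
  b1: preds {b0,b4}: {b0} ∩ {b0,b1,b4} = {b0}; idom=b0
  b2: preds {b0,b1}: {b0} ∩ {b0,b1} = {b0}; idom=b0
  b3: preds {b0,b1,b2}: {b0} ∩ {b0,b1} ∩ {b0,b2} = {b0}; idom=b0

Frontier:
  b1←b0: walk · to b0
  b1←b4: walk b4→b1 to b0
  b2←b0: walk · to b0
  b2←b1: walk b1 to b0
  b3←b0: walk · to b0
  b3←b1: walk b1 to b0
  b3←b2: walk b2 to b0
  DF(b0)=∅
  DF(b1)={b1,b2,b3}
  DF(b2)={b3}
  DF(b3)=∅
  DF(b4)={b1}

φ for f: defs {b1,b2,b4}
  DF⁺ = {b1,b2,b3}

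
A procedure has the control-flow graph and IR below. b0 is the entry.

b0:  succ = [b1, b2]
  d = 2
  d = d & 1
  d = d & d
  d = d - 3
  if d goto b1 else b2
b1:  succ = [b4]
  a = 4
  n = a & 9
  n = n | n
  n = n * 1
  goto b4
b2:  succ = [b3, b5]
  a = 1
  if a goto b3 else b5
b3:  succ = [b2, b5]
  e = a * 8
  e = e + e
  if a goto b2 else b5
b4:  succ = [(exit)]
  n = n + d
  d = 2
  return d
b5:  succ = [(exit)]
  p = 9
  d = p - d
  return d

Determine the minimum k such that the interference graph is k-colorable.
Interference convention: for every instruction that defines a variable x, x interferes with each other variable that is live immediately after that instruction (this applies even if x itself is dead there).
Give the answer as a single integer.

Per-block:
  b0: def={d} ue=∅
  b1: def={a,n} ue=∅
  b2: def={a} ue=∅
  b3: def={e} ue={a}
  b4: def={d,n} ue={d,n}
  b5: def={d,p} ue={d}

Live sets:
  live b0: ∅→{d}
  live b1: {d}→{d,n}
  live b2: {d}→{a,d}
  live b3: {a,d}→{d}
  live b4: {d,n}→∅
  live b5: {d}→∅

Interference:
  a — {d,e}
  d — {a,e,n,p}
  e — {a,d}
  n — {d}
  p — {d}

Registers:
  lower bound: {a,d,e} mutually conflict ⇒ χ ≥ 3
  assign a→R1 d→R0 e→R2 n→R1 p→R1 — no edge inside a register ⇒ χ ≤ 3
  χ = 3

Answer: 3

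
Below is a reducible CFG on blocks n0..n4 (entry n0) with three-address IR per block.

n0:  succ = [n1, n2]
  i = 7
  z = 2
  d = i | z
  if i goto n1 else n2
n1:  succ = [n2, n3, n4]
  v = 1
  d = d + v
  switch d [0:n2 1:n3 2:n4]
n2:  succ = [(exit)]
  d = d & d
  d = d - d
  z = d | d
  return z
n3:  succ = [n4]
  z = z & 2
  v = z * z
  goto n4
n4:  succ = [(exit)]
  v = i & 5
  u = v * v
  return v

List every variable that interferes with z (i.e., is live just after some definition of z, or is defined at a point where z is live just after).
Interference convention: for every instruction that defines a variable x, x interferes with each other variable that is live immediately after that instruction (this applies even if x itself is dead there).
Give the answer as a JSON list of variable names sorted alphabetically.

Answer: ["d", "i", "v"]

Derivation:
Block summaries:
  n0 def {d,i,z} use ∅
  n1 def {d,v} use {d}
  n2 def {d,z} use {d}
  n3 def {v,z} use {z}
  n4 def {u,v} use {i}

Live sets:
  n0: in=∅ out={d,i,z}
  n1: in={d,i,z} out={d,i,z}
  n2: in={d} out=∅
  n3: in={i,z} out={i}
  n4: in={i} out=∅

Interference:
  d: {i,v,z}
  i: {d,v,z}
  u: {v}
  v: {d,i,u,z}
  z: {d,i,v}

N(z) = ["d", "i", "v"]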